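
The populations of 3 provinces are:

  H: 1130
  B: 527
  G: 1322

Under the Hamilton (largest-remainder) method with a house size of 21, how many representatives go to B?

4

Total 2979; standard divisor 2979/21 ≈ 141.857.
Standard quotas: H 7.966, B 3.715, G 9.319.
Lower quotas: H 7, B 3, G 9 (sum 19, leaving 2 seats).
Remainders in descending order: H 0.966, B 0.715, G 0.319.
The surplus seats go to H, B.
B receives 4.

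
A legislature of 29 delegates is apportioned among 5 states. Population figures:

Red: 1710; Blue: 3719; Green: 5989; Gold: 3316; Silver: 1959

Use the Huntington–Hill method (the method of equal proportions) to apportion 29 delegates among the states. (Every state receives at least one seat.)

With divisor 572: modified quotas Red 2.990, Blue 6.502, Green 10.470, Gold 5.797, Silver 3.425.
Geometric-mean thresholds: Red √(2·3)=2.449, Blue √(6·7)=6.481, Green √(10·11)=10.488, Gold √(5·6)=5.477, Silver √(3·4)=3.464.
Each quota rounded against its threshold gives Red 3, Blue 7, Green 10, Gold 6, Silver 3 (total 29).

Red: 3, Blue: 7, Green: 10, Gold: 6, Silver: 3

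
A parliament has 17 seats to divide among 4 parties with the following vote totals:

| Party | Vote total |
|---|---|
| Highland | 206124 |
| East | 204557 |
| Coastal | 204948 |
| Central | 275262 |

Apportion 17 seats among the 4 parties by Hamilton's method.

Highland: 4, East: 4, Coastal: 4, Central: 5

Standard divisor: 890891 ÷ 17 ≈ 52405.353.
Standard quotas: Highland 3.9333, East 3.9034, Coastal 3.9108, Central 5.2526.
Lower quotas: Highland 3, East 3, Coastal 3, Central 5 (sum 14, leaving 3 seats).
Remainders in descending order: Highland 0.9333, Coastal 0.9108, East 0.9034, Central 0.2526.
The surplus seats go to Highland, Coastal, East.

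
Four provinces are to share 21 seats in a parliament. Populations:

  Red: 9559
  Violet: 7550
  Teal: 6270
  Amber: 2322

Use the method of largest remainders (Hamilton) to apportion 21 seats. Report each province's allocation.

Red 8, Violet 6, Teal 5, Amber 2

Total 25701; standard divisor 25701/21 ≈ 1223.857.
Standard quotas: Red 7.8106, Violet 6.1690, Teal 5.1231, Amber 1.8973.
Lower quotas: Red 7, Violet 6, Teal 5, Amber 1 (sum 19, leaving 2 seats).
Remainders in descending order: Amber 0.8973, Red 0.8106, Violet 0.1690, Teal 0.1231.
Largest remainders: Amber, Red receive the extra seats.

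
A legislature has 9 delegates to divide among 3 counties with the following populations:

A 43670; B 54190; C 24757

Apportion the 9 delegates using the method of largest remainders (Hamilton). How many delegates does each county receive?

Total 122617; standard divisor 122617/9 ≈ 13624.111.
Standard quotas: A 3.2053, B 3.9775, C 1.8171.
Lower quotas: A 3, B 3, C 1 (sum 7, leaving 2 seats).
Remainders in descending order: B 0.9775, C 0.8171, A 0.2053.
Largest remainders: B, C receive the extra seats.

A 3, B 4, C 2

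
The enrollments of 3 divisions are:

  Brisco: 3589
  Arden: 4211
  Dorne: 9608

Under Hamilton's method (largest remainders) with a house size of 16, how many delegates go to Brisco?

Total 17408; standard divisor 17408/16 = 1088.
Standard quotas: Brisco 3.2987, Arden 3.8704, Dorne 8.8309.
Lower quotas: Brisco 3, Arden 3, Dorne 8 (sum 14, leaving 2 seats).
Remainders in descending order: Arden 0.8704, Dorne 0.8309, Brisco 0.2987.
Largest remainders: Arden, Dorne receive the extra seats.
Brisco receives 3.

3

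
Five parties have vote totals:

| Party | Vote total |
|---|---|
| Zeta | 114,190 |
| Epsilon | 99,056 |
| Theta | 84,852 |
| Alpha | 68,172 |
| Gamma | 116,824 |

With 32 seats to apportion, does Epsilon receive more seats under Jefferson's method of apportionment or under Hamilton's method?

Jefferson: Zeta 8, Epsilon 7, Theta 5, Alpha 4, Gamma 8.
Hamilton: Zeta 8, Epsilon 6, Theta 6, Alpha 4, Gamma 8.
Epsilon gets 7 under Jefferson and 6 under Hamilton.

Jefferson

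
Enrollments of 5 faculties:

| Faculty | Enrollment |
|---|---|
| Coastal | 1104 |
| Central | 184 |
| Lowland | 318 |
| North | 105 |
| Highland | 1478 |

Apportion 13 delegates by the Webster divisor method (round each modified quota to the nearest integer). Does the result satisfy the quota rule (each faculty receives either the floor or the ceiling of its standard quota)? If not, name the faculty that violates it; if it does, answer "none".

none

Standard quotas: Coastal 4.500, Central 0.750, Lowland 1.296, North 0.428, Highland 6.025.
Webster allocation: Coastal 5, Central 1, Lowland 1, North 0, Highland 6.
Every allocation lies between the lower and upper quota.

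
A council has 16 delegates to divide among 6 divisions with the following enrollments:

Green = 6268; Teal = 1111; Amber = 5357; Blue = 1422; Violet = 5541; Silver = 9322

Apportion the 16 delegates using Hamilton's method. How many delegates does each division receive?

Total 29021; standard divisor 29021/16 ≈ 1813.812.
Standard quotas: Green 3.4557, Teal 0.6125, Amber 2.9534, Blue 0.7840, Violet 3.0549, Silver 5.1395.
Lower quotas: Green 3, Teal 0, Amber 2, Blue 0, Violet 3, Silver 5 (sum 13, leaving 3 seats).
Remainders in descending order: Amber 0.9534, Blue 0.7840, Teal 0.6125, Green 0.4557, Silver 0.1395, Violet 0.0549.
Largest remainders: Amber, Blue, Teal receive the extra seats.

Green 3; Teal 1; Amber 3; Blue 1; Violet 3; Silver 5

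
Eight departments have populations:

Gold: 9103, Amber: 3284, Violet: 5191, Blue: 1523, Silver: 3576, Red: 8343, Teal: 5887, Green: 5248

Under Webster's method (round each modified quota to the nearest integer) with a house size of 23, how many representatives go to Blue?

1

Standard divisor 42155/23 ≈ 1832.826; standard quotas: Gold 4.967, Amber 1.792, Violet 2.832, Blue 0.831, Silver 1.951, Red 4.552, Teal 3.212, Green 2.863.
Rounding to the nearest integer gives 5, 2, 3, 1, 2, 5, 3, 3 = 24 seats, so the divisor must be adjusted.
With modified divisor 1900: modified quotas Gold 4.791, Amber 1.728, Violet 2.732, Blue 0.802, Silver 1.882, Red 4.391, Teal 3.098, Green 2.762.
Rounding to the nearest integer: Gold 5, Amber 2, Violet 3, Blue 1, Silver 2, Red 4, Teal 3, Green 3 (total 23).
Blue receives 1.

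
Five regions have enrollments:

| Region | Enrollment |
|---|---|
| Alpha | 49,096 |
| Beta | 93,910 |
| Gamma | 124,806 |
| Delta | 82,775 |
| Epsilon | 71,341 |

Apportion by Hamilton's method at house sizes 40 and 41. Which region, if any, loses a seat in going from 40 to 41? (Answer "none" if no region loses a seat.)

none

At 40 seats: Alpha 4, Beta 9, Gamma 12, Delta 8, Epsilon 7.
At 41 seats: Alpha 5, Beta 9, Gamma 12, Delta 8, Epsilon 7.
No region's allocation decreased.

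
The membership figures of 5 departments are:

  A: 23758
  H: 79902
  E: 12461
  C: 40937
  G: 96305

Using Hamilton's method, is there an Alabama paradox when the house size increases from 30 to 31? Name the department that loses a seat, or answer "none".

E

At 30 seats: A 3, H 9, E 2, C 5, G 11.
At 31 seats: A 3, H 10, E 1, C 5, G 12.
E drops from 2 to 1.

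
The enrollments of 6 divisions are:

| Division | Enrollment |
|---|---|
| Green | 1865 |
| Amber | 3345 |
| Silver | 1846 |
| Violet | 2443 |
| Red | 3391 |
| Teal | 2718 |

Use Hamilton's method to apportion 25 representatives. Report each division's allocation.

Green: 3, Amber: 5, Silver: 3, Violet: 4, Red: 6, Teal: 4

Standard divisor: 15608 ÷ 25 ≈ 624.32.
Standard quotas: Green 2.987, Amber 5.358, Silver 2.957, Violet 3.913, Red 5.432, Teal 4.354.
Lower quotas: Green 2, Amber 5, Silver 2, Violet 3, Red 5, Teal 4 (sum 21, leaving 4 seats).
Remainders in descending order: Green 0.987, Silver 0.957, Violet 0.913, Red 0.432, Amber 0.358, Teal 0.354.
The surplus seats go to Green, Silver, Violet, Red.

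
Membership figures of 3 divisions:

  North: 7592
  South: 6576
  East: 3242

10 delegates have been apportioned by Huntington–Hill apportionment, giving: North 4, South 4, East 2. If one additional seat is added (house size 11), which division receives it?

North

Priority for the next seat is population ÷ (√(s·(s+1))).
Priorities: North 1697.623, South 1470.438, East 1323.541.
Highest priority: North.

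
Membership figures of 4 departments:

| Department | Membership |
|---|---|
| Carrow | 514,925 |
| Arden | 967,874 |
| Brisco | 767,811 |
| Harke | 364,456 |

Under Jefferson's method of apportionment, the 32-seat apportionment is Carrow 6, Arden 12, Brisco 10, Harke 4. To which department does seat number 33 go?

Arden

Priority for the next seat is population ÷ (current seats + 1).
Priorities: Carrow 73560.714, Arden 74451.846, Brisco 69801.000, Harke 72891.200.
Highest priority: Arden.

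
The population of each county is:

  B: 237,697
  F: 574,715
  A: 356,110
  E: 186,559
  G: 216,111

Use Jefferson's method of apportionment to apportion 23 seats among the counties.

Standard divisor 1571192/23 ≈ 68312.696; standard quotas: B 3.480, F 8.413, A 5.213, E 2.731, G 3.164.
Rounding down gives 3, 8, 5, 2, 3 = 21 seats, so the divisor must be adjusted.
With modified divisor 60800: modified quotas B 3.909, F 9.453, A 5.857, E 3.068, G 3.554.
Rounding down: B 3, F 9, A 5, E 3, G 3 (total 23).

B: 3, F: 9, A: 5, E: 3, G: 3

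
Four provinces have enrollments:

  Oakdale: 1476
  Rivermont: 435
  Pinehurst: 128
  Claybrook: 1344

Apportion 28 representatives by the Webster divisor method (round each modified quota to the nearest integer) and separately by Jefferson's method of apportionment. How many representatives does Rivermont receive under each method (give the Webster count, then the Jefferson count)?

4 and 3

Webster: Oakdale 12, Rivermont 4, Pinehurst 1, Claybrook 11.
Jefferson: Oakdale 13, Rivermont 3, Pinehurst 1, Claybrook 11.
Rivermont gets 4 under Webster and 3 under Jefferson.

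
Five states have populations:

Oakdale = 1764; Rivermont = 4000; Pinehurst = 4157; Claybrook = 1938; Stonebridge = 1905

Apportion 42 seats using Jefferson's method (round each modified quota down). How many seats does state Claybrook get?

6

Standard divisor 13764/42 ≈ 327.714; standard quotas: Oakdale 5.383, Rivermont 12.206, Pinehurst 12.685, Claybrook 5.914, Stonebridge 5.813.
Rounding down gives 5, 12, 12, 5, 5 = 39 seats, so the divisor must be adjusted.
With modified divisor 310: modified quotas Oakdale 5.690, Rivermont 12.903, Pinehurst 13.410, Claybrook 6.252, Stonebridge 6.145.
Rounding down: Oakdale 5, Rivermont 12, Pinehurst 13, Claybrook 6, Stonebridge 6 (total 42).
Claybrook receives 6.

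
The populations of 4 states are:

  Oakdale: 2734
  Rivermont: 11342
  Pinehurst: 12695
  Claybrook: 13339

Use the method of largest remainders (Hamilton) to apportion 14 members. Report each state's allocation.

Total 40110; standard divisor 40110/14 = 2865.
Standard quotas: Oakdale 0.9543, Rivermont 3.9588, Pinehurst 4.4311, Claybrook 4.6558.
Lower quotas: Oakdale 0, Rivermont 3, Pinehurst 4, Claybrook 4 (sum 11, leaving 3 seats).
Remainders in descending order: Rivermont 0.9588, Oakdale 0.9543, Claybrook 0.6558, Pinehurst 0.4311.
The surplus seats go to Rivermont, Oakdale, Claybrook.

Oakdale: 1, Rivermont: 4, Pinehurst: 4, Claybrook: 5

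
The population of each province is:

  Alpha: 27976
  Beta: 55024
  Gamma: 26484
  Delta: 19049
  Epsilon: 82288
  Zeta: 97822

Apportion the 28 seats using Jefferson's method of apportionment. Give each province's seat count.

Alpha=2, Beta=5, Gamma=2, Delta=1, Epsilon=8, Zeta=10

Standard divisor 308643/28 ≈ 11022.964; standard quotas: Alpha 2.538, Beta 4.992, Gamma 2.403, Delta 1.728, Epsilon 7.465, Zeta 8.874.
Rounding down gives 2, 4, 2, 1, 7, 8 = 24 seats, so the divisor must be adjusted.
With modified divisor 9700: modified quotas Alpha 2.884, Beta 5.673, Gamma 2.730, Delta 1.964, Epsilon 8.483, Zeta 10.085.
Rounding down: Alpha 2, Beta 5, Gamma 2, Delta 1, Epsilon 8, Zeta 10 (total 28).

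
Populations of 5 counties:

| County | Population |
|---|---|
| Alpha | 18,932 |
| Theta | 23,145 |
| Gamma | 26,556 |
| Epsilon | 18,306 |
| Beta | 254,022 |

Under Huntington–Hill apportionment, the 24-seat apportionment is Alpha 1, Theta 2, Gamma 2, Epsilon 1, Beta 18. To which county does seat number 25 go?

Priority for the next seat is population ÷ (√(s·(s+1))).
Priorities: Alpha 13386.946, Theta 9448.907, Gamma 10841.442, Epsilon 12944.297, Beta 13735.937.
Highest priority: Beta.

Beta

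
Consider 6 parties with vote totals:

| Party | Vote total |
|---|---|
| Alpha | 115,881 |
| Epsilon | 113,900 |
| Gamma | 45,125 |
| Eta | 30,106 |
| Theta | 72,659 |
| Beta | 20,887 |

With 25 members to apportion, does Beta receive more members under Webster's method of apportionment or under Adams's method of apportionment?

Adams

Webster: Alpha 7, Epsilon 7, Gamma 3, Eta 2, Theta 5, Beta 1.
Adams: Alpha 7, Epsilon 7, Gamma 3, Eta 2, Theta 4, Beta 2.
Beta gets 1 under Webster and 2 under Adams.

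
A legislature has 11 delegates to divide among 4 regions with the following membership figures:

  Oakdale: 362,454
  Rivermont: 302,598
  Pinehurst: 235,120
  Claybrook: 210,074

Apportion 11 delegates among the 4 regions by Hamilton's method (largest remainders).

Oakdale=4, Rivermont=3, Pinehurst=2, Claybrook=2

The standard divisor is 1110246/11 ≈ 100931.455.
Standard quotas: Oakdale 3.5911, Rivermont 2.9981, Pinehurst 2.3295, Claybrook 2.0814.
Lower quotas: Oakdale 3, Rivermont 2, Pinehurst 2, Claybrook 2 (sum 9, leaving 2 seats).
Remainders in descending order: Rivermont 0.9981, Oakdale 0.5911, Pinehurst 0.3295, Claybrook 0.0814.
The surplus seats go to Rivermont, Oakdale.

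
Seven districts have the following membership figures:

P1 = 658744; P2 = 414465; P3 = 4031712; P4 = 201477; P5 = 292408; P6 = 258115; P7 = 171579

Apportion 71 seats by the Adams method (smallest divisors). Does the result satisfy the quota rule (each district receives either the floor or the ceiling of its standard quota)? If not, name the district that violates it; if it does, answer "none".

Standard quotas: P1 7.758, P2 4.881, P3 47.483, P4 2.373, P5 3.444, P6 3.040, P7 2.021.
Adams allocation: P1 8, P2 5, P3 46, P4 3, P5 4, P6 3, P7 2.
P3 has quota 47.483 (lower 47, upper 48) but receives 46 — outside the quota interval.

P3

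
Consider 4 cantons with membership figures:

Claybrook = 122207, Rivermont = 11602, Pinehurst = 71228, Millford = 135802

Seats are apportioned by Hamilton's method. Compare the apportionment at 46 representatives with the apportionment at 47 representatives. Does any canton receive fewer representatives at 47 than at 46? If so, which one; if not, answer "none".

Rivermont

At 46 seats: Claybrook 16, Rivermont 2, Pinehurst 10, Millford 18.
At 47 seats: Claybrook 17, Rivermont 1, Pinehurst 10, Millford 19.
Rivermont drops from 2 to 1.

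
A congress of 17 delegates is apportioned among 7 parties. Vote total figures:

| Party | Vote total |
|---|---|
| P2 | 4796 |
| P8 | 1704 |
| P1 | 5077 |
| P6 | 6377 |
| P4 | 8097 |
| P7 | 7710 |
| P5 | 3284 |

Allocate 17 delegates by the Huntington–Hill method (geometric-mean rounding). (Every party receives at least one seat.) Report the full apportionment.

P2=2, P8=1, P1=2, P6=3, P4=4, P7=3, P5=2

With divisor 2274: modified quotas P2 2.109, P8 0.749, P1 2.233, P6 2.804, P4 3.561, P7 3.391, P5 1.444.
Geometric-mean thresholds: P2 √(2·3)=2.449, P8 (min 1), P1 √(2·3)=2.449, P6 √(2·3)=2.449, P4 √(3·4)=3.464, P7 √(3·4)=3.464, P5 √(1·2)=1.414.
Each quota rounded against its threshold gives P2 2, P8 1, P1 2, P6 3, P4 4, P7 3, P5 2 (total 17).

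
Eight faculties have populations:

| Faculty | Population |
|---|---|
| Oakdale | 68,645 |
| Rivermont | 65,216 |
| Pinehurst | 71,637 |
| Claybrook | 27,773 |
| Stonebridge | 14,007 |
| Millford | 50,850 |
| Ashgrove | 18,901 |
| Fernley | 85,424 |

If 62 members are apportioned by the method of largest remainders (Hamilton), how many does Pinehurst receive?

Standard divisor: 402453 ÷ 62 ≈ 6491.177.
Standard quotas: Oakdale 10.5751, Rivermont 10.0469, Pinehurst 11.0361, Claybrook 4.2786, Stonebridge 2.1579, Millford 7.8337, Ashgrove 2.9118, Fernley 13.1600.
Lower quotas: Oakdale 10, Rivermont 10, Pinehurst 11, Claybrook 4, Stonebridge 2, Millford 7, Ashgrove 2, Fernley 13 (sum 59, leaving 3 seats).
Remainders in descending order: Ashgrove 0.9118, Millford 0.8337, Oakdale 0.5751, Claybrook 0.2786, Fernley 0.1600, Stonebridge 0.1579, Rivermont 0.0469, Pinehurst 0.0361.
The surplus seats go to Ashgrove, Millford, Oakdale.
Pinehurst receives 11.

11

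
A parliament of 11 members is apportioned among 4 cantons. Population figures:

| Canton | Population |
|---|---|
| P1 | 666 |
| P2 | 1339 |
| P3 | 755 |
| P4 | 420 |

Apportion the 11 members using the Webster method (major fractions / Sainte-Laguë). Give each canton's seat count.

P1 2; P2 5; P3 3; P4 1

Standard divisor 3180/11 ≈ 289.091; standard quotas: P1 2.304, P2 4.632, P3 2.612, P4 1.453.
Rounding to the nearest integer gives P1 2, P2 5, P3 3, P4 1 — total 11, matching the house size, so no adjustment is needed.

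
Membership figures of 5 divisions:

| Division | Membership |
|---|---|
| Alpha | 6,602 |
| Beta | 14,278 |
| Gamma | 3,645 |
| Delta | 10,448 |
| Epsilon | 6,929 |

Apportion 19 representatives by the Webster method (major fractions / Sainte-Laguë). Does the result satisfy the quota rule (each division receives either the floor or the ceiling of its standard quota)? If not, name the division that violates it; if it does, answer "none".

none

Standard quotas: Alpha 2.994, Beta 6.474, Gamma 1.653, Delta 4.738, Epsilon 3.142.
Webster allocation: Alpha 3, Beta 6, Gamma 2, Delta 5, Epsilon 3.
Every allocation lies between the lower and upper quota.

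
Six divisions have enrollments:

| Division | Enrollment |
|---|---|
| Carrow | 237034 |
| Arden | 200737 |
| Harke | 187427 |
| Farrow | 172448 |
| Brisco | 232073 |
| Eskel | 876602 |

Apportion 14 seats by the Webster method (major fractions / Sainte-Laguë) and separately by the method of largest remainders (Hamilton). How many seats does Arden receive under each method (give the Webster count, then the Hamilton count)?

Webster: Carrow 2, Arden 1, Harke 1, Farrow 1, Brisco 2, Eskel 7.
Hamilton: Carrow 2, Arden 2, Harke 1, Farrow 1, Brisco 2, Eskel 6.
Arden gets 1 under Webster and 2 under Hamilton.

1 and 2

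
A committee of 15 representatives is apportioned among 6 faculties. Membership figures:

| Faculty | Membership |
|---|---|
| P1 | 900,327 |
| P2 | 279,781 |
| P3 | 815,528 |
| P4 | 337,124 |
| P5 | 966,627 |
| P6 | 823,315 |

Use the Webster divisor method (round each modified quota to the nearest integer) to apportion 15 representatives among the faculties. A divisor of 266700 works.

With modified divisor 266700: modified quotas P1 3.376, P2 1.049, P3 3.058, P4 1.264, P5 3.624, P6 3.087.
Rounding to the nearest integer: P1 3, P2 1, P3 3, P4 1, P5 4, P6 3 (total 15).

P1=3, P2=1, P3=3, P4=1, P5=4, P6=3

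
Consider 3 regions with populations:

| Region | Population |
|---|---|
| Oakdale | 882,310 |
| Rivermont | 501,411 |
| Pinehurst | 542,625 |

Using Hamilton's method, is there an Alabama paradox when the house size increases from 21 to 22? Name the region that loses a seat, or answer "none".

none

At 21 seats: Oakdale 10, Rivermont 5, Pinehurst 6.
At 22 seats: Oakdale 10, Rivermont 6, Pinehurst 6.
No region's allocation decreased.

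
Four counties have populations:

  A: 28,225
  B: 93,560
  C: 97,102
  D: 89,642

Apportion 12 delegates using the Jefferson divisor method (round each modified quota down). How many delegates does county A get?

Standard divisor 308529/12 ≈ 25710.75; standard quotas: A 1.098, B 3.639, C 3.777, D 3.487.
Rounding down gives 1, 3, 3, 3 = 10 seats, so the divisor must be adjusted.
With modified divisor 22900: modified quotas A 1.233, B 4.086, C 4.240, D 3.914.
Rounding down: A 1, B 4, C 4, D 3 (total 12).
A receives 1.

1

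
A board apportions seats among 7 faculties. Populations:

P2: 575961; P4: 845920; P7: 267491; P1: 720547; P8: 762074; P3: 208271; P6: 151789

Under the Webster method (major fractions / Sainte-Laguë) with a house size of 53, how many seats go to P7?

Standard divisor 3532053/53 ≈ 66642.509; standard quotas: P2 8.643, P4 12.693, P7 4.014, P1 10.812, P8 11.435, P3 3.125, P6 2.278.
Rounding to the nearest integer gives P2 9, P4 13, P7 4, P1 11, P8 11, P3 3, P6 2 — total 53, matching the house size, so no adjustment is needed.
P7 receives 4.

4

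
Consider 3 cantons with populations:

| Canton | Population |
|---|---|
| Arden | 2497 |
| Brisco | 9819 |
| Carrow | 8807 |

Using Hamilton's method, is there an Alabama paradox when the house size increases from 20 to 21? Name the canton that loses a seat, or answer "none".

Arden

At 20 seats: Arden 3, Brisco 9, Carrow 8.
At 21 seats: Arden 2, Brisco 10, Carrow 9.
Arden drops from 3 to 2.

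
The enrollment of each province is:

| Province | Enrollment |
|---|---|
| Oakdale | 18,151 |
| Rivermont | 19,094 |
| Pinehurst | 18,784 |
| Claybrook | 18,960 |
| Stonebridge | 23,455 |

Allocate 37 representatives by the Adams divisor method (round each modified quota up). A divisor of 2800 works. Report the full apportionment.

Oakdale 7; Rivermont 7; Pinehurst 7; Claybrook 7; Stonebridge 9

With modified divisor 2800: modified quotas Oakdale 6.482, Rivermont 6.819, Pinehurst 6.709, Claybrook 6.771, Stonebridge 8.377.
Rounding up: Oakdale 7, Rivermont 7, Pinehurst 7, Claybrook 7, Stonebridge 9 (total 37).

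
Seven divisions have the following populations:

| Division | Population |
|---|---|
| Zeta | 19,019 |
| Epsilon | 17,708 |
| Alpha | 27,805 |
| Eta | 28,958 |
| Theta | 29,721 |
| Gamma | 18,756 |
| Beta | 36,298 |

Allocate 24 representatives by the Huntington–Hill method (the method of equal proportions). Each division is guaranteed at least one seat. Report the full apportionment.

With divisor 7711: modified quotas Zeta 2.466, Epsilon 2.296, Alpha 3.606, Eta 3.755, Theta 3.854, Gamma 2.432, Beta 4.707.
Geometric-mean thresholds: Zeta √(2·3)=2.449, Epsilon √(2·3)=2.449, Alpha √(3·4)=3.464, Eta √(3·4)=3.464, Theta √(3·4)=3.464, Gamma √(2·3)=2.449, Beta √(4·5)=4.472.
Each quota rounded against its threshold gives Zeta 3, Epsilon 2, Alpha 4, Eta 4, Theta 4, Gamma 2, Beta 5 (total 24).

Zeta=3, Epsilon=2, Alpha=4, Eta=4, Theta=4, Gamma=2, Beta=5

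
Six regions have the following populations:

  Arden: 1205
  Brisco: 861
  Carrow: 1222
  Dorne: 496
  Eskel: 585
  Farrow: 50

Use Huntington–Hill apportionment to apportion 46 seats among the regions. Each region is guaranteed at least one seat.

With divisor 97: modified quotas Arden 12.423, Brisco 8.876, Carrow 12.598, Dorne 5.113, Eskel 6.031, Farrow 0.515.
Geometric-mean thresholds: Arden √(12·13)=12.490, Brisco √(8·9)=8.485, Carrow √(12·13)=12.490, Dorne √(5·6)=5.477, Eskel √(6·7)=6.481, Farrow (min 1).
Each quota rounded against its threshold gives Arden 12, Brisco 9, Carrow 13, Dorne 5, Eskel 6, Farrow 1 (total 46).

Arden: 12, Brisco: 9, Carrow: 13, Dorne: 5, Eskel: 6, Farrow: 1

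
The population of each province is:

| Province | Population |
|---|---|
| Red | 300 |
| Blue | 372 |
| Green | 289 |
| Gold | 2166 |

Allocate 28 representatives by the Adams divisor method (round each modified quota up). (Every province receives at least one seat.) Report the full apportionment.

Standard divisor 3127/28 ≈ 111.679; standard quotas: Red 2.686, Blue 3.331, Green 2.588, Gold 19.395.
Rounding up gives 3, 4, 3, 20 = 30 seats, so the divisor must be adjusted.
With modified divisor 122: modified quotas Red 2.459, Blue 3.049, Green 2.369, Gold 17.754.
Rounding up: Red 3, Blue 4, Green 3, Gold 18 (total 28).

Red: 3; Blue: 4; Green: 3; Gold: 18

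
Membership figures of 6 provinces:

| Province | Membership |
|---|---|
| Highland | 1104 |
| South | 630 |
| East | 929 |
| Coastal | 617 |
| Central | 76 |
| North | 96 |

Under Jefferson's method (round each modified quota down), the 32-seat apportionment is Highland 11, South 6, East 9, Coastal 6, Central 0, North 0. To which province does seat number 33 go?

Priority for the next seat is population ÷ (current seats + 1).
Priorities: Highland 92.000, South 90.000, East 92.900, Coastal 88.143, Central 76.000, North 96.000.
Highest priority: North.

North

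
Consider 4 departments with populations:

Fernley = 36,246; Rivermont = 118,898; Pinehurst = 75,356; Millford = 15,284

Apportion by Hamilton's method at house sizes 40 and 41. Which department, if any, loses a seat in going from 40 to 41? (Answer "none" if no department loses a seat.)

Millford

At 40 seats: Fernley 6, Rivermont 19, Pinehurst 12, Millford 3.
At 41 seats: Fernley 6, Rivermont 20, Pinehurst 13, Millford 2.
Millford drops from 3 to 2.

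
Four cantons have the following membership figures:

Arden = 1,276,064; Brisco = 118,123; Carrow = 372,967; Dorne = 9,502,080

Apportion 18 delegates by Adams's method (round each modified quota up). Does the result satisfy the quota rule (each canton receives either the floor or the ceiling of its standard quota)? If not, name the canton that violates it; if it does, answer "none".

Dorne

Standard quotas: Arden 2.038, Brisco 0.189, Carrow 0.596, Dorne 15.177.
Adams allocation: Arden 2, Brisco 1, Carrow 1, Dorne 14.
Dorne has quota 15.177 (lower 15, upper 16) but receives 14 — outside the quota interval.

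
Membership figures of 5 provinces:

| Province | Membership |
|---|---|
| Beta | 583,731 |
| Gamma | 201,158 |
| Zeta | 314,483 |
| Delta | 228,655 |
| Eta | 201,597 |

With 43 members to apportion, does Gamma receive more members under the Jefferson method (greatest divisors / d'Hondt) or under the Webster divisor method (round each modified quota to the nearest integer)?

Webster

Jefferson: Beta 17, Gamma 5, Zeta 9, Delta 6, Eta 6.
Webster: Beta 16, Gamma 6, Zeta 9, Delta 6, Eta 6.
Gamma gets 5 under Jefferson and 6 under Webster.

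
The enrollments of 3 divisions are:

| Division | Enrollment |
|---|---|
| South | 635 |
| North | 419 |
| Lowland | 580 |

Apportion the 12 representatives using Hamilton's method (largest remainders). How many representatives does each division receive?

South 5; North 3; Lowland 4

Total 1634; standard divisor 1634/12 ≈ 136.167.
Standard quotas: South 4.663, North 3.077, Lowland 4.259.
Lower quotas: South 4, North 3, Lowland 4 (sum 11, leaving 1 seat).
Remainders in descending order: South 0.663, Lowland 0.259, North 0.077.
Largest remainder: South receives the extra seat.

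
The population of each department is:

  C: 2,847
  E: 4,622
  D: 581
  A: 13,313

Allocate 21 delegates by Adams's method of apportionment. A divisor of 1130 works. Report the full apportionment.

With modified divisor 1130: modified quotas C 2.519, E 4.090, D 0.514, A 11.781.
Rounding up: C 3, E 5, D 1, A 12 (total 21).

C=3; E=5; D=1; A=12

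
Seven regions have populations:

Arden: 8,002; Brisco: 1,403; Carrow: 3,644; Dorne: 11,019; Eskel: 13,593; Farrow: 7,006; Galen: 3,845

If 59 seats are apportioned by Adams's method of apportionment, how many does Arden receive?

Standard divisor 48512/59 ≈ 822.237; standard quotas: Arden 9.732, Brisco 1.706, Carrow 4.432, Dorne 13.401, Eskel 16.532, Farrow 8.521, Galen 4.676.
Rounding up gives 10, 2, 5, 14, 17, 9, 5 = 62 seats, so the divisor must be adjusted.
With modified divisor 880: modified quotas Arden 9.093, Brisco 1.594, Carrow 4.141, Dorne 12.522, Eskel 15.447, Farrow 7.961, Galen 4.369.
Rounding up: Arden 10, Brisco 2, Carrow 5, Dorne 13, Eskel 16, Farrow 8, Galen 5 (total 59).
Arden receives 10.

10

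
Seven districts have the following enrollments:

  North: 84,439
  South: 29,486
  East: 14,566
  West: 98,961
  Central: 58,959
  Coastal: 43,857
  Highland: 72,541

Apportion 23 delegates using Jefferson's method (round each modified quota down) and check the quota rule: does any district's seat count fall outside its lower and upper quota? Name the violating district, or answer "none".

Standard quotas: North 4.821, South 1.684, East 0.832, West 5.651, Central 3.367, Coastal 2.504, Highland 4.142.
Jefferson allocation: North 5, South 2, East 0, West 6, Central 4, Coastal 2, Highland 4.
Every allocation lies between the lower and upper quota.

none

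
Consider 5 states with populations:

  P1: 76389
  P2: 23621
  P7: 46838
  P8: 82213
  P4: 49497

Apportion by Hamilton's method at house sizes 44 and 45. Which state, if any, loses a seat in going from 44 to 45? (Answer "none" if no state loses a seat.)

At 44 seats: P1 12, P2 4, P7 7, P8 13, P4 8.
At 45 seats: P1 12, P2 4, P7 8, P8 13, P4 8.
No state's allocation decreased.

none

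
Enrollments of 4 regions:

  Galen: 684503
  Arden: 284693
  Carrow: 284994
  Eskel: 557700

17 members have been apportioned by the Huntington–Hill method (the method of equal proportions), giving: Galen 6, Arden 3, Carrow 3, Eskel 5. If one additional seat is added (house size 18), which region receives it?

Priority for the next seat is population ÷ (√(s·(s+1))).
Priorities: Galen 105621.106, Arden 82183.790, Carrow 82270.681, Eskel 101821.623.
Highest priority: Galen.

Galen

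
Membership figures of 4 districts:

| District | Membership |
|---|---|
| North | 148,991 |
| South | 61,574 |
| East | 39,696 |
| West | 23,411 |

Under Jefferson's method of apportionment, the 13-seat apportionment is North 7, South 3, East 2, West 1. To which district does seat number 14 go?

North

Priority for the next seat is population ÷ (current seats + 1).
Priorities: North 18623.875, South 15393.500, East 13232.000, West 11705.500.
Highest priority: North.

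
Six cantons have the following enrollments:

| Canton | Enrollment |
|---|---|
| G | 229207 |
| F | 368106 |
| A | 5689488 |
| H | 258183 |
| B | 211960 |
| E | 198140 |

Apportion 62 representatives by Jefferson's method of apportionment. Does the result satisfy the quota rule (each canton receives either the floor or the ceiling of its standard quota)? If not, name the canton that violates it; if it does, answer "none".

A

Standard quotas: G 2.043, F 3.281, A 50.718, H 2.302, B 1.889, E 1.766.
Jefferson allocation: G 2, F 3, A 53, H 2, B 1, E 1.
A has quota 50.718 (lower 50, upper 51) but receives 53 — outside the quota interval.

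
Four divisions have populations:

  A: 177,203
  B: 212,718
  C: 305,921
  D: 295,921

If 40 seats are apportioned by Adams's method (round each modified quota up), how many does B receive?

9

Standard divisor 991763/40 ≈ 24794.075; standard quotas: A 7.147, B 8.579, C 12.338, D 11.935.
Rounding up gives 8, 9, 13, 12 = 42 seats, so the divisor must be adjusted.
With modified divisor 26000: modified quotas A 6.816, B 8.181, C 11.766, D 11.382.
Rounding up: A 7, B 9, C 12, D 12 (total 40).
B receives 9.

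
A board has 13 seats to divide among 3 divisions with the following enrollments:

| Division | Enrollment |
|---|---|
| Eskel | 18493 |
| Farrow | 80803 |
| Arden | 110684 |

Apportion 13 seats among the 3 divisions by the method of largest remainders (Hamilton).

Total 209980; standard divisor 209980/13 ≈ 16152.308.
Standard quotas: Eskel 1.1449, Farrow 5.0026, Arden 6.8525.
Lower quotas: Eskel 1, Farrow 5, Arden 6 (sum 12, leaving 1 seat).
Remainders in descending order: Arden 0.8525, Eskel 0.1449, Farrow 0.0026.
The surplus seat goes to Arden.

Eskel=1, Farrow=5, Arden=7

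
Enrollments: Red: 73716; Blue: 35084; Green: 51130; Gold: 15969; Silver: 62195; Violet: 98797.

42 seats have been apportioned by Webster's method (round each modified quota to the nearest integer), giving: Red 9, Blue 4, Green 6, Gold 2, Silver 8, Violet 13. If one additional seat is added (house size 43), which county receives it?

Priority for the next seat is population ÷ (current seats + 0.5).
Priorities: Red 7759.579, Blue 7796.444, Green 7866.154, Gold 6387.600, Silver 7317.059, Violet 7318.296.
Highest priority: Green.

Green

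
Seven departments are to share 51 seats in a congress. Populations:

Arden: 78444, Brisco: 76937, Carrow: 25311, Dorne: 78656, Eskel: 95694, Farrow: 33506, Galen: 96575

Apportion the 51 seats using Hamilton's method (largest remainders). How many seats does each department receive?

Arden 8; Brisco 8; Carrow 3; Dorne 8; Eskel 10; Farrow 4; Galen 10

The standard divisor is 485123/51 ≈ 9512.216.
Standard quotas: Arden 8.2467, Brisco 8.0882, Carrow 2.6609, Dorne 8.2689, Eskel 10.0601, Farrow 3.5224, Galen 10.1527.
Lower quotas: Arden 8, Brisco 8, Carrow 2, Dorne 8, Eskel 10, Farrow 3, Galen 10 (sum 49, leaving 2 seats).
Remainders in descending order: Carrow 0.6609, Farrow 0.5224, Dorne 0.2689, Arden 0.2467, Galen 0.1527, Brisco 0.0882, Eskel 0.0601.
Largest remainders: Carrow, Farrow receive the extra seats.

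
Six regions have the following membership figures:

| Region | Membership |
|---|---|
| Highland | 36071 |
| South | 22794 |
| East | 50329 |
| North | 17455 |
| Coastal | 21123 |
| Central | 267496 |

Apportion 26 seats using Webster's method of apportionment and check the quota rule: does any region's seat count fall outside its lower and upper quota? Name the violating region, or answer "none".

Standard quotas: Highland 2.258, South 1.427, East 3.151, North 1.093, Coastal 1.323, Central 16.748.
Webster allocation: Highland 2, South 1, East 3, North 1, Coastal 1, Central 18.
Central has quota 16.748 (lower 16, upper 17) but receives 18 — outside the quota interval.

Central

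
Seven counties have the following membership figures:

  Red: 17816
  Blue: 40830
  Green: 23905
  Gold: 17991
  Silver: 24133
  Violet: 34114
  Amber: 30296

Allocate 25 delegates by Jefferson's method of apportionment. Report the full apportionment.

Red=2; Blue=6; Green=3; Gold=2; Silver=3; Violet=5; Amber=4

Standard divisor 189085/25 ≈ 7563.4; standard quotas: Red 2.356, Blue 5.398, Green 3.161, Gold 2.379, Silver 3.191, Violet 4.510, Amber 4.006.
Rounding down gives 2, 5, 3, 2, 3, 4, 4 = 23 seats, so the divisor must be adjusted.
With modified divisor 6400: modified quotas Red 2.784, Blue 6.380, Green 3.735, Gold 2.811, Silver 3.771, Violet 5.330, Amber 4.734.
Rounding down: Red 2, Blue 6, Green 3, Gold 2, Silver 3, Violet 5, Amber 4 (total 25).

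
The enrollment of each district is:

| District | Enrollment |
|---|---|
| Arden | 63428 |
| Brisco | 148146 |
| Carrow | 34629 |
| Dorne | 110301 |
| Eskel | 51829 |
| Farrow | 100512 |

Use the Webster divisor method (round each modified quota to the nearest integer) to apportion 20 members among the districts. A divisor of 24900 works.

With modified divisor 24900: modified quotas Arden 2.547, Brisco 5.950, Carrow 1.391, Dorne 4.430, Eskel 2.081, Farrow 4.037.
Rounding to the nearest integer: Arden 3, Brisco 6, Carrow 1, Dorne 4, Eskel 2, Farrow 4 (total 20).

Arden 3, Brisco 6, Carrow 1, Dorne 4, Eskel 2, Farrow 4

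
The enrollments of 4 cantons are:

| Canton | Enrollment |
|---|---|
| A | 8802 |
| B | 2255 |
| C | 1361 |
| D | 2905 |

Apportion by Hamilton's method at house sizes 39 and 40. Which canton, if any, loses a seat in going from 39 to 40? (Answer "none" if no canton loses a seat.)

At 39 seats: A 22, B 6, C 4, D 7.
At 40 seats: A 23, B 6, C 3, D 8.
C drops from 4 to 3.

C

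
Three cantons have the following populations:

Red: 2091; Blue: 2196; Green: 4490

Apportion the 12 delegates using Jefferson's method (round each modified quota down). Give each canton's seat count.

Red=3, Blue=3, Green=6

Standard divisor 8777/12 ≈ 731.417; standard quotas: Red 2.859, Blue 3.002, Green 6.139.
Rounding down gives 2, 3, 6 = 11 seats, so the divisor must be adjusted.
With modified divisor 670: modified quotas Red 3.121, Blue 3.278, Green 6.701.
Rounding down: Red 3, Blue 3, Green 6 (total 12).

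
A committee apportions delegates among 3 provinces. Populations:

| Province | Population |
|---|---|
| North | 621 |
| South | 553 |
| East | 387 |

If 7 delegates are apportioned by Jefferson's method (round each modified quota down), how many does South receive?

2

Standard divisor 1561/7 ≈ 223; standard quotas: North 2.785, South 2.480, East 1.735.
Rounding down gives 2, 2, 1 = 5 seats, so the divisor must be adjusted.
With modified divisor 190: modified quotas North 3.268, South 2.911, East 2.037.
Rounding down: North 3, South 2, East 2 (total 7).
South receives 2.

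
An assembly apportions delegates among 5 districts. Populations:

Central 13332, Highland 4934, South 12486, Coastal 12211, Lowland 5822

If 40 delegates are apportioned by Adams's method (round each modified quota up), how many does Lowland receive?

5

Standard divisor 48785/40 ≈ 1219.625; standard quotas: Central 10.931, Highland 4.046, South 10.238, Coastal 10.012, Lowland 4.774.
Rounding up gives 11, 5, 11, 11, 5 = 43 seats, so the divisor must be adjusted.
With modified divisor 1300: modified quotas Central 10.255, Highland 3.795, South 9.605, Coastal 9.393, Lowland 4.478.
Rounding up: Central 11, Highland 4, South 10, Coastal 10, Lowland 5 (total 40).
Lowland receives 5.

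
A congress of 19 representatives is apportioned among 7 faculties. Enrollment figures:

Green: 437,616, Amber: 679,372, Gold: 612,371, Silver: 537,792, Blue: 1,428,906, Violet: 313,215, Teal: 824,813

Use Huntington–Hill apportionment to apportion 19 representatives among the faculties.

Green 2, Amber 3, Gold 2, Silver 2, Blue 6, Violet 1, Teal 3

With divisor 255440: modified quotas Green 1.713, Amber 2.660, Gold 2.397, Silver 2.105, Blue 5.594, Violet 1.226, Teal 3.229.
Geometric-mean thresholds: Green √(1·2)=1.414, Amber √(2·3)=2.449, Gold √(2·3)=2.449, Silver √(2·3)=2.449, Blue √(5·6)=5.477, Violet √(1·2)=1.414, Teal √(3·4)=3.464.
Each quota rounded against its threshold gives Green 2, Amber 3, Gold 2, Silver 2, Blue 6, Violet 1, Teal 3 (total 19).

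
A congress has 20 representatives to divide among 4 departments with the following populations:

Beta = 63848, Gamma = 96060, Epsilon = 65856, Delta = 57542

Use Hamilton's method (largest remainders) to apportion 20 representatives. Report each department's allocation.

Standard divisor: 283306 ÷ 20 ≈ 14165.3.
Standard quotas: Beta 4.5074, Gamma 6.7814, Epsilon 4.6491, Delta 4.0622.
Lower quotas: Beta 4, Gamma 6, Epsilon 4, Delta 4 (sum 18, leaving 2 seats).
Remainders in descending order: Gamma 0.7814, Epsilon 0.6491, Beta 0.5074, Delta 0.0622.
Largest remainders: Gamma, Epsilon receive the extra seats.

Beta: 4, Gamma: 7, Epsilon: 5, Delta: 4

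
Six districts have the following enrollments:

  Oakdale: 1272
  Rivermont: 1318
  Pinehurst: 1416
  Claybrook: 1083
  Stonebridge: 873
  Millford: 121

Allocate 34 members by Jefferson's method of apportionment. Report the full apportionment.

Standard divisor 6083/34 ≈ 178.912; standard quotas: Oakdale 7.110, Rivermont 7.367, Pinehurst 7.915, Claybrook 6.053, Stonebridge 4.880, Millford 0.676.
Rounding down gives 7, 7, 7, 6, 4, 0 = 31 seats, so the divisor must be adjusted.
With modified divisor 160: modified quotas Oakdale 7.950, Rivermont 8.238, Pinehurst 8.850, Claybrook 6.769, Stonebridge 5.456, Millford 0.756.
Rounding down: Oakdale 7, Rivermont 8, Pinehurst 8, Claybrook 6, Stonebridge 5, Millford 0 (total 34).

Oakdale 7, Rivermont 8, Pinehurst 8, Claybrook 6, Stonebridge 5, Millford 0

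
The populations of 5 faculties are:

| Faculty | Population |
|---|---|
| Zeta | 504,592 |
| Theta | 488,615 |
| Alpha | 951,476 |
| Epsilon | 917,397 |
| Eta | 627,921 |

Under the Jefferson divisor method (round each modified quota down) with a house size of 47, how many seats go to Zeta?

Standard divisor 3490001/47 ≈ 74255.34; standard quotas: Zeta 6.795, Theta 6.580, Alpha 12.814, Epsilon 12.355, Eta 8.456.
Rounding down gives 6, 6, 12, 12, 8 = 44 seats, so the divisor must be adjusted.
With modified divisor 70200: modified quotas Zeta 7.188, Theta 6.960, Alpha 13.554, Epsilon 13.068, Eta 8.945.
Rounding down: Zeta 7, Theta 6, Alpha 13, Epsilon 13, Eta 8 (total 47).
Zeta receives 7.

7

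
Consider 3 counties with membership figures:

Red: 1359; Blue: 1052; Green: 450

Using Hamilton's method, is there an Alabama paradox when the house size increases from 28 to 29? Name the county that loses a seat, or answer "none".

At 28 seats: Red 13, Blue 10, Green 5.
At 29 seats: Red 14, Blue 11, Green 4.
Green drops from 5 to 4.

Green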